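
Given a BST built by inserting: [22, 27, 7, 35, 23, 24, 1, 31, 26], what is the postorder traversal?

Tree insertion order: [22, 27, 7, 35, 23, 24, 1, 31, 26]
Tree (level-order array): [22, 7, 27, 1, None, 23, 35, None, None, None, 24, 31, None, None, 26]
Postorder traversal: [1, 7, 26, 24, 23, 31, 35, 27, 22]


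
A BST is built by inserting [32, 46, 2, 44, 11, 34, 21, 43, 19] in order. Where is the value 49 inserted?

Starting tree (level order): [32, 2, 46, None, 11, 44, None, None, 21, 34, None, 19, None, None, 43]
Insertion path: 32 -> 46
Result: insert 49 as right child of 46
Final tree (level order): [32, 2, 46, None, 11, 44, 49, None, 21, 34, None, None, None, 19, None, None, 43]


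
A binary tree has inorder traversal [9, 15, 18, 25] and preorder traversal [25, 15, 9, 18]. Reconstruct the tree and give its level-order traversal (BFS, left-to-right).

Inorder:  [9, 15, 18, 25]
Preorder: [25, 15, 9, 18]
Algorithm: preorder visits root first, so consume preorder in order;
for each root, split the current inorder slice at that value into
left-subtree inorder and right-subtree inorder, then recurse.
Recursive splits:
  root=25; inorder splits into left=[9, 15, 18], right=[]
  root=15; inorder splits into left=[9], right=[18]
  root=9; inorder splits into left=[], right=[]
  root=18; inorder splits into left=[], right=[]
Reconstructed level-order: [25, 15, 9, 18]


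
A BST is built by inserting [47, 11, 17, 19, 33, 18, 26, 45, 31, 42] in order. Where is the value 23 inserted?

Starting tree (level order): [47, 11, None, None, 17, None, 19, 18, 33, None, None, 26, 45, None, 31, 42]
Insertion path: 47 -> 11 -> 17 -> 19 -> 33 -> 26
Result: insert 23 as left child of 26
Final tree (level order): [47, 11, None, None, 17, None, 19, 18, 33, None, None, 26, 45, 23, 31, 42]


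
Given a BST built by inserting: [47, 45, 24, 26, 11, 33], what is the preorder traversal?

Tree insertion order: [47, 45, 24, 26, 11, 33]
Tree (level-order array): [47, 45, None, 24, None, 11, 26, None, None, None, 33]
Preorder traversal: [47, 45, 24, 11, 26, 33]


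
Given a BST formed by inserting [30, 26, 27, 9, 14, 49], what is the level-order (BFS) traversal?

Tree insertion order: [30, 26, 27, 9, 14, 49]
Tree (level-order array): [30, 26, 49, 9, 27, None, None, None, 14]
BFS from the root, enqueuing left then right child of each popped node:
  queue [30] -> pop 30, enqueue [26, 49], visited so far: [30]
  queue [26, 49] -> pop 26, enqueue [9, 27], visited so far: [30, 26]
  queue [49, 9, 27] -> pop 49, enqueue [none], visited so far: [30, 26, 49]
  queue [9, 27] -> pop 9, enqueue [14], visited so far: [30, 26, 49, 9]
  queue [27, 14] -> pop 27, enqueue [none], visited so far: [30, 26, 49, 9, 27]
  queue [14] -> pop 14, enqueue [none], visited so far: [30, 26, 49, 9, 27, 14]
Result: [30, 26, 49, 9, 27, 14]


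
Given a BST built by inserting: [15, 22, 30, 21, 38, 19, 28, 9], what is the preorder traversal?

Tree insertion order: [15, 22, 30, 21, 38, 19, 28, 9]
Tree (level-order array): [15, 9, 22, None, None, 21, 30, 19, None, 28, 38]
Preorder traversal: [15, 9, 22, 21, 19, 30, 28, 38]


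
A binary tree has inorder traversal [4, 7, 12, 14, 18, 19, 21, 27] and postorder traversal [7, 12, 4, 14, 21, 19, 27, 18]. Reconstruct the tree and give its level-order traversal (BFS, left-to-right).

Inorder:   [4, 7, 12, 14, 18, 19, 21, 27]
Postorder: [7, 12, 4, 14, 21, 19, 27, 18]
Algorithm: postorder visits root last, so walk postorder right-to-left;
each value is the root of the current inorder slice — split it at that
value, recurse on the right subtree first, then the left.
Recursive splits:
  root=18; inorder splits into left=[4, 7, 12, 14], right=[19, 21, 27]
  root=27; inorder splits into left=[19, 21], right=[]
  root=19; inorder splits into left=[], right=[21]
  root=21; inorder splits into left=[], right=[]
  root=14; inorder splits into left=[4, 7, 12], right=[]
  root=4; inorder splits into left=[], right=[7, 12]
  root=12; inorder splits into left=[7], right=[]
  root=7; inorder splits into left=[], right=[]
Reconstructed level-order: [18, 14, 27, 4, 19, 12, 21, 7]


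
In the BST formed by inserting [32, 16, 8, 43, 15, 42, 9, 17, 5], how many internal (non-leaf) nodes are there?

Tree built from: [32, 16, 8, 43, 15, 42, 9, 17, 5]
Tree (level-order array): [32, 16, 43, 8, 17, 42, None, 5, 15, None, None, None, None, None, None, 9]
Rule: An internal node has at least one child.
Per-node child counts:
  node 32: 2 child(ren)
  node 16: 2 child(ren)
  node 8: 2 child(ren)
  node 5: 0 child(ren)
  node 15: 1 child(ren)
  node 9: 0 child(ren)
  node 17: 0 child(ren)
  node 43: 1 child(ren)
  node 42: 0 child(ren)
Matching nodes: [32, 16, 8, 15, 43]
Count of internal (non-leaf) nodes: 5


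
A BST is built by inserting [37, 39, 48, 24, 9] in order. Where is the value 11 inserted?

Starting tree (level order): [37, 24, 39, 9, None, None, 48]
Insertion path: 37 -> 24 -> 9
Result: insert 11 as right child of 9
Final tree (level order): [37, 24, 39, 9, None, None, 48, None, 11]


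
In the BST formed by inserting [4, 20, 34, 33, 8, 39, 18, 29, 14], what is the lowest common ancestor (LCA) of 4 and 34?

Tree insertion order: [4, 20, 34, 33, 8, 39, 18, 29, 14]
Tree (level-order array): [4, None, 20, 8, 34, None, 18, 33, 39, 14, None, 29]
In a BST, the LCA of p=4, q=34 is the first node v on the
root-to-leaf path with p <= v <= q (go left if both < v, right if both > v).
Walk from root:
  at 4: 4 <= 4 <= 34, this is the LCA
LCA = 4


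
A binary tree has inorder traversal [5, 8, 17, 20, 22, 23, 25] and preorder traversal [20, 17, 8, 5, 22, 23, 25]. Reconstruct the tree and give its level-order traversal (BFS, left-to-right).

Inorder:  [5, 8, 17, 20, 22, 23, 25]
Preorder: [20, 17, 8, 5, 22, 23, 25]
Algorithm: preorder visits root first, so consume preorder in order;
for each root, split the current inorder slice at that value into
left-subtree inorder and right-subtree inorder, then recurse.
Recursive splits:
  root=20; inorder splits into left=[5, 8, 17], right=[22, 23, 25]
  root=17; inorder splits into left=[5, 8], right=[]
  root=8; inorder splits into left=[5], right=[]
  root=5; inorder splits into left=[], right=[]
  root=22; inorder splits into left=[], right=[23, 25]
  root=23; inorder splits into left=[], right=[25]
  root=25; inorder splits into left=[], right=[]
Reconstructed level-order: [20, 17, 22, 8, 23, 5, 25]


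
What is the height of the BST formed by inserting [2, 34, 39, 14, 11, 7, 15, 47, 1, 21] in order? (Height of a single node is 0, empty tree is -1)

Insertion order: [2, 34, 39, 14, 11, 7, 15, 47, 1, 21]
Tree (level-order array): [2, 1, 34, None, None, 14, 39, 11, 15, None, 47, 7, None, None, 21]
Compute height bottom-up (empty subtree = -1):
  height(1) = 1 + max(-1, -1) = 0
  height(7) = 1 + max(-1, -1) = 0
  height(11) = 1 + max(0, -1) = 1
  height(21) = 1 + max(-1, -1) = 0
  height(15) = 1 + max(-1, 0) = 1
  height(14) = 1 + max(1, 1) = 2
  height(47) = 1 + max(-1, -1) = 0
  height(39) = 1 + max(-1, 0) = 1
  height(34) = 1 + max(2, 1) = 3
  height(2) = 1 + max(0, 3) = 4
Height = 4


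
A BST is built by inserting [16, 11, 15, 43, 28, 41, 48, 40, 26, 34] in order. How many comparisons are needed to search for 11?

Search path for 11: 16 -> 11
Found: True
Comparisons: 2


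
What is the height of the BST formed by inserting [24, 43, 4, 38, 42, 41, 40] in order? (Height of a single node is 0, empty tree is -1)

Insertion order: [24, 43, 4, 38, 42, 41, 40]
Tree (level-order array): [24, 4, 43, None, None, 38, None, None, 42, 41, None, 40]
Compute height bottom-up (empty subtree = -1):
  height(4) = 1 + max(-1, -1) = 0
  height(40) = 1 + max(-1, -1) = 0
  height(41) = 1 + max(0, -1) = 1
  height(42) = 1 + max(1, -1) = 2
  height(38) = 1 + max(-1, 2) = 3
  height(43) = 1 + max(3, -1) = 4
  height(24) = 1 + max(0, 4) = 5
Height = 5


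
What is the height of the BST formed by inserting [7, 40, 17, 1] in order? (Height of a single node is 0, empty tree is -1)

Insertion order: [7, 40, 17, 1]
Tree (level-order array): [7, 1, 40, None, None, 17]
Compute height bottom-up (empty subtree = -1):
  height(1) = 1 + max(-1, -1) = 0
  height(17) = 1 + max(-1, -1) = 0
  height(40) = 1 + max(0, -1) = 1
  height(7) = 1 + max(0, 1) = 2
Height = 2


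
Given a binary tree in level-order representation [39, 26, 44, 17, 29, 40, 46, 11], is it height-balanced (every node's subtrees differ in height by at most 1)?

Tree (level-order array): [39, 26, 44, 17, 29, 40, 46, 11]
Definition: a tree is height-balanced if, at every node, |h(left) - h(right)| <= 1 (empty subtree has height -1).
Bottom-up per-node check:
  node 11: h_left=-1, h_right=-1, diff=0 [OK], height=0
  node 17: h_left=0, h_right=-1, diff=1 [OK], height=1
  node 29: h_left=-1, h_right=-1, diff=0 [OK], height=0
  node 26: h_left=1, h_right=0, diff=1 [OK], height=2
  node 40: h_left=-1, h_right=-1, diff=0 [OK], height=0
  node 46: h_left=-1, h_right=-1, diff=0 [OK], height=0
  node 44: h_left=0, h_right=0, diff=0 [OK], height=1
  node 39: h_left=2, h_right=1, diff=1 [OK], height=3
All nodes satisfy the balance condition.
Result: Balanced


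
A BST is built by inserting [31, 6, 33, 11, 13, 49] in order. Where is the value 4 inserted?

Starting tree (level order): [31, 6, 33, None, 11, None, 49, None, 13]
Insertion path: 31 -> 6
Result: insert 4 as left child of 6
Final tree (level order): [31, 6, 33, 4, 11, None, 49, None, None, None, 13]


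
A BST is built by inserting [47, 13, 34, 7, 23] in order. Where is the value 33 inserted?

Starting tree (level order): [47, 13, None, 7, 34, None, None, 23]
Insertion path: 47 -> 13 -> 34 -> 23
Result: insert 33 as right child of 23
Final tree (level order): [47, 13, None, 7, 34, None, None, 23, None, None, 33]


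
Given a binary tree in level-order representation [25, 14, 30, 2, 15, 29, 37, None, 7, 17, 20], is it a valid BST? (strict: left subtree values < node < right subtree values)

Level-order array: [25, 14, 30, 2, 15, 29, 37, None, 7, 17, 20]
Validate using subtree bounds (lo, hi): at each node, require lo < value < hi,
then recurse left with hi=value and right with lo=value.
Preorder trace (stopping at first violation):
  at node 25 with bounds (-inf, +inf): OK
  at node 14 with bounds (-inf, 25): OK
  at node 2 with bounds (-inf, 14): OK
  at node 7 with bounds (2, 14): OK
  at node 15 with bounds (14, 25): OK
  at node 17 with bounds (14, 15): VIOLATION
Node 17 violates its bound: not (14 < 17 < 15).
Result: Not a valid BST


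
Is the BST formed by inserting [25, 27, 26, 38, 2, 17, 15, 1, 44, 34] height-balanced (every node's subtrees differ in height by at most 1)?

Tree (level-order array): [25, 2, 27, 1, 17, 26, 38, None, None, 15, None, None, None, 34, 44]
Definition: a tree is height-balanced if, at every node, |h(left) - h(right)| <= 1 (empty subtree has height -1).
Bottom-up per-node check:
  node 1: h_left=-1, h_right=-1, diff=0 [OK], height=0
  node 15: h_left=-1, h_right=-1, diff=0 [OK], height=0
  node 17: h_left=0, h_right=-1, diff=1 [OK], height=1
  node 2: h_left=0, h_right=1, diff=1 [OK], height=2
  node 26: h_left=-1, h_right=-1, diff=0 [OK], height=0
  node 34: h_left=-1, h_right=-1, diff=0 [OK], height=0
  node 44: h_left=-1, h_right=-1, diff=0 [OK], height=0
  node 38: h_left=0, h_right=0, diff=0 [OK], height=1
  node 27: h_left=0, h_right=1, diff=1 [OK], height=2
  node 25: h_left=2, h_right=2, diff=0 [OK], height=3
All nodes satisfy the balance condition.
Result: Balanced


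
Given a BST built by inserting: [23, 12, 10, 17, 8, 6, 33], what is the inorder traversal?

Tree insertion order: [23, 12, 10, 17, 8, 6, 33]
Tree (level-order array): [23, 12, 33, 10, 17, None, None, 8, None, None, None, 6]
Inorder traversal: [6, 8, 10, 12, 17, 23, 33]


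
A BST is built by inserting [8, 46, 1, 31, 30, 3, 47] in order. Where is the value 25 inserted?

Starting tree (level order): [8, 1, 46, None, 3, 31, 47, None, None, 30]
Insertion path: 8 -> 46 -> 31 -> 30
Result: insert 25 as left child of 30
Final tree (level order): [8, 1, 46, None, 3, 31, 47, None, None, 30, None, None, None, 25]


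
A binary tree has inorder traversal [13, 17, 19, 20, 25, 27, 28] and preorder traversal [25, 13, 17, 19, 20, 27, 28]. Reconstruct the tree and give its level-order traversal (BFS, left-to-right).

Inorder:  [13, 17, 19, 20, 25, 27, 28]
Preorder: [25, 13, 17, 19, 20, 27, 28]
Algorithm: preorder visits root first, so consume preorder in order;
for each root, split the current inorder slice at that value into
left-subtree inorder and right-subtree inorder, then recurse.
Recursive splits:
  root=25; inorder splits into left=[13, 17, 19, 20], right=[27, 28]
  root=13; inorder splits into left=[], right=[17, 19, 20]
  root=17; inorder splits into left=[], right=[19, 20]
  root=19; inorder splits into left=[], right=[20]
  root=20; inorder splits into left=[], right=[]
  root=27; inorder splits into left=[], right=[28]
  root=28; inorder splits into left=[], right=[]
Reconstructed level-order: [25, 13, 27, 17, 28, 19, 20]


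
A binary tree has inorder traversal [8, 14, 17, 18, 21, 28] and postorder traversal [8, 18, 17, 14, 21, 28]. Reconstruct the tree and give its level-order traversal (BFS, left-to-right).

Inorder:   [8, 14, 17, 18, 21, 28]
Postorder: [8, 18, 17, 14, 21, 28]
Algorithm: postorder visits root last, so walk postorder right-to-left;
each value is the root of the current inorder slice — split it at that
value, recurse on the right subtree first, then the left.
Recursive splits:
  root=28; inorder splits into left=[8, 14, 17, 18, 21], right=[]
  root=21; inorder splits into left=[8, 14, 17, 18], right=[]
  root=14; inorder splits into left=[8], right=[17, 18]
  root=17; inorder splits into left=[], right=[18]
  root=18; inorder splits into left=[], right=[]
  root=8; inorder splits into left=[], right=[]
Reconstructed level-order: [28, 21, 14, 8, 17, 18]


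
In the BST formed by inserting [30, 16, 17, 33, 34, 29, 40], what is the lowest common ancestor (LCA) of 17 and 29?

Tree insertion order: [30, 16, 17, 33, 34, 29, 40]
Tree (level-order array): [30, 16, 33, None, 17, None, 34, None, 29, None, 40]
In a BST, the LCA of p=17, q=29 is the first node v on the
root-to-leaf path with p <= v <= q (go left if both < v, right if both > v).
Walk from root:
  at 30: both 17 and 29 < 30, go left
  at 16: both 17 and 29 > 16, go right
  at 17: 17 <= 17 <= 29, this is the LCA
LCA = 17


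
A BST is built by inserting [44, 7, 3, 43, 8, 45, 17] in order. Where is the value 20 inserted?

Starting tree (level order): [44, 7, 45, 3, 43, None, None, None, None, 8, None, None, 17]
Insertion path: 44 -> 7 -> 43 -> 8 -> 17
Result: insert 20 as right child of 17
Final tree (level order): [44, 7, 45, 3, 43, None, None, None, None, 8, None, None, 17, None, 20]


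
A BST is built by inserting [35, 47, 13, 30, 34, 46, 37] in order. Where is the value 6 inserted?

Starting tree (level order): [35, 13, 47, None, 30, 46, None, None, 34, 37]
Insertion path: 35 -> 13
Result: insert 6 as left child of 13
Final tree (level order): [35, 13, 47, 6, 30, 46, None, None, None, None, 34, 37]


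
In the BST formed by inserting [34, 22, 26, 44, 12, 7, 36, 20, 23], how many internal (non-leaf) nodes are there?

Tree built from: [34, 22, 26, 44, 12, 7, 36, 20, 23]
Tree (level-order array): [34, 22, 44, 12, 26, 36, None, 7, 20, 23]
Rule: An internal node has at least one child.
Per-node child counts:
  node 34: 2 child(ren)
  node 22: 2 child(ren)
  node 12: 2 child(ren)
  node 7: 0 child(ren)
  node 20: 0 child(ren)
  node 26: 1 child(ren)
  node 23: 0 child(ren)
  node 44: 1 child(ren)
  node 36: 0 child(ren)
Matching nodes: [34, 22, 12, 26, 44]
Count of internal (non-leaf) nodes: 5


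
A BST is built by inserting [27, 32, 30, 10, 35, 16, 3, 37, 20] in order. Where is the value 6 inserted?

Starting tree (level order): [27, 10, 32, 3, 16, 30, 35, None, None, None, 20, None, None, None, 37]
Insertion path: 27 -> 10 -> 3
Result: insert 6 as right child of 3
Final tree (level order): [27, 10, 32, 3, 16, 30, 35, None, 6, None, 20, None, None, None, 37]


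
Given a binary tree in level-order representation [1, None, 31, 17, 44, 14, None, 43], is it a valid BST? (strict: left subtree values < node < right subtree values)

Level-order array: [1, None, 31, 17, 44, 14, None, 43]
Validate using subtree bounds (lo, hi): at each node, require lo < value < hi,
then recurse left with hi=value and right with lo=value.
Preorder trace (stopping at first violation):
  at node 1 with bounds (-inf, +inf): OK
  at node 31 with bounds (1, +inf): OK
  at node 17 with bounds (1, 31): OK
  at node 14 with bounds (1, 17): OK
  at node 44 with bounds (31, +inf): OK
  at node 43 with bounds (31, 44): OK
No violation found at any node.
Result: Valid BST


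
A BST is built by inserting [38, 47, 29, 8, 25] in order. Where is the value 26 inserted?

Starting tree (level order): [38, 29, 47, 8, None, None, None, None, 25]
Insertion path: 38 -> 29 -> 8 -> 25
Result: insert 26 as right child of 25
Final tree (level order): [38, 29, 47, 8, None, None, None, None, 25, None, 26]


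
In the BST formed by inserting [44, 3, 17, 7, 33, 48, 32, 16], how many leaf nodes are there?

Tree built from: [44, 3, 17, 7, 33, 48, 32, 16]
Tree (level-order array): [44, 3, 48, None, 17, None, None, 7, 33, None, 16, 32]
Rule: A leaf has 0 children.
Per-node child counts:
  node 44: 2 child(ren)
  node 3: 1 child(ren)
  node 17: 2 child(ren)
  node 7: 1 child(ren)
  node 16: 0 child(ren)
  node 33: 1 child(ren)
  node 32: 0 child(ren)
  node 48: 0 child(ren)
Matching nodes: [16, 32, 48]
Count of leaf nodes: 3


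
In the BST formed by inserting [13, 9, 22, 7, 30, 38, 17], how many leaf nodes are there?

Tree built from: [13, 9, 22, 7, 30, 38, 17]
Tree (level-order array): [13, 9, 22, 7, None, 17, 30, None, None, None, None, None, 38]
Rule: A leaf has 0 children.
Per-node child counts:
  node 13: 2 child(ren)
  node 9: 1 child(ren)
  node 7: 0 child(ren)
  node 22: 2 child(ren)
  node 17: 0 child(ren)
  node 30: 1 child(ren)
  node 38: 0 child(ren)
Matching nodes: [7, 17, 38]
Count of leaf nodes: 3


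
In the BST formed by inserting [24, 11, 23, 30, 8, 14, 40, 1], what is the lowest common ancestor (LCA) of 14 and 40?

Tree insertion order: [24, 11, 23, 30, 8, 14, 40, 1]
Tree (level-order array): [24, 11, 30, 8, 23, None, 40, 1, None, 14]
In a BST, the LCA of p=14, q=40 is the first node v on the
root-to-leaf path with p <= v <= q (go left if both < v, right if both > v).
Walk from root:
  at 24: 14 <= 24 <= 40, this is the LCA
LCA = 24


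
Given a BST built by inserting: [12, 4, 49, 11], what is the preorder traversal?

Tree insertion order: [12, 4, 49, 11]
Tree (level-order array): [12, 4, 49, None, 11]
Preorder traversal: [12, 4, 11, 49]


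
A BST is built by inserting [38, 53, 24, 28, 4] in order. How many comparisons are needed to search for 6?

Search path for 6: 38 -> 24 -> 4
Found: False
Comparisons: 3


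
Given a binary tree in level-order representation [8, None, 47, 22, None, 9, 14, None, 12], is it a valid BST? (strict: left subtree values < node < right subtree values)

Level-order array: [8, None, 47, 22, None, 9, 14, None, 12]
Validate using subtree bounds (lo, hi): at each node, require lo < value < hi,
then recurse left with hi=value and right with lo=value.
Preorder trace (stopping at first violation):
  at node 8 with bounds (-inf, +inf): OK
  at node 47 with bounds (8, +inf): OK
  at node 22 with bounds (8, 47): OK
  at node 9 with bounds (8, 22): OK
  at node 12 with bounds (9, 22): OK
  at node 14 with bounds (22, 47): VIOLATION
Node 14 violates its bound: not (22 < 14 < 47).
Result: Not a valid BST


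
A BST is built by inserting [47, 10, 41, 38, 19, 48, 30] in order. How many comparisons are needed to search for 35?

Search path for 35: 47 -> 10 -> 41 -> 38 -> 19 -> 30
Found: False
Comparisons: 6


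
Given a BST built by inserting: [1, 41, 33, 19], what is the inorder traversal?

Tree insertion order: [1, 41, 33, 19]
Tree (level-order array): [1, None, 41, 33, None, 19]
Inorder traversal: [1, 19, 33, 41]


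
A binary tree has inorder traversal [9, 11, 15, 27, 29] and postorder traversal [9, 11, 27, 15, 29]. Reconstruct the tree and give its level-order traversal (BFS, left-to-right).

Inorder:   [9, 11, 15, 27, 29]
Postorder: [9, 11, 27, 15, 29]
Algorithm: postorder visits root last, so walk postorder right-to-left;
each value is the root of the current inorder slice — split it at that
value, recurse on the right subtree first, then the left.
Recursive splits:
  root=29; inorder splits into left=[9, 11, 15, 27], right=[]
  root=15; inorder splits into left=[9, 11], right=[27]
  root=27; inorder splits into left=[], right=[]
  root=11; inorder splits into left=[9], right=[]
  root=9; inorder splits into left=[], right=[]
Reconstructed level-order: [29, 15, 11, 27, 9]


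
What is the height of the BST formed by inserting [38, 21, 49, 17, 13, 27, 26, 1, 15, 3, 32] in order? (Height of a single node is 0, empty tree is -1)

Insertion order: [38, 21, 49, 17, 13, 27, 26, 1, 15, 3, 32]
Tree (level-order array): [38, 21, 49, 17, 27, None, None, 13, None, 26, 32, 1, 15, None, None, None, None, None, 3]
Compute height bottom-up (empty subtree = -1):
  height(3) = 1 + max(-1, -1) = 0
  height(1) = 1 + max(-1, 0) = 1
  height(15) = 1 + max(-1, -1) = 0
  height(13) = 1 + max(1, 0) = 2
  height(17) = 1 + max(2, -1) = 3
  height(26) = 1 + max(-1, -1) = 0
  height(32) = 1 + max(-1, -1) = 0
  height(27) = 1 + max(0, 0) = 1
  height(21) = 1 + max(3, 1) = 4
  height(49) = 1 + max(-1, -1) = 0
  height(38) = 1 + max(4, 0) = 5
Height = 5


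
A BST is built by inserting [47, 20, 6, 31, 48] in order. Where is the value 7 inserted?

Starting tree (level order): [47, 20, 48, 6, 31]
Insertion path: 47 -> 20 -> 6
Result: insert 7 as right child of 6
Final tree (level order): [47, 20, 48, 6, 31, None, None, None, 7]


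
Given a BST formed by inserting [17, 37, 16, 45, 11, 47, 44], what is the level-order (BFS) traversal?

Tree insertion order: [17, 37, 16, 45, 11, 47, 44]
Tree (level-order array): [17, 16, 37, 11, None, None, 45, None, None, 44, 47]
BFS from the root, enqueuing left then right child of each popped node:
  queue [17] -> pop 17, enqueue [16, 37], visited so far: [17]
  queue [16, 37] -> pop 16, enqueue [11], visited so far: [17, 16]
  queue [37, 11] -> pop 37, enqueue [45], visited so far: [17, 16, 37]
  queue [11, 45] -> pop 11, enqueue [none], visited so far: [17, 16, 37, 11]
  queue [45] -> pop 45, enqueue [44, 47], visited so far: [17, 16, 37, 11, 45]
  queue [44, 47] -> pop 44, enqueue [none], visited so far: [17, 16, 37, 11, 45, 44]
  queue [47] -> pop 47, enqueue [none], visited so far: [17, 16, 37, 11, 45, 44, 47]
Result: [17, 16, 37, 11, 45, 44, 47]


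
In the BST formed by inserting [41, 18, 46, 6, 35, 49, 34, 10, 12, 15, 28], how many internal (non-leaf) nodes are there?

Tree built from: [41, 18, 46, 6, 35, 49, 34, 10, 12, 15, 28]
Tree (level-order array): [41, 18, 46, 6, 35, None, 49, None, 10, 34, None, None, None, None, 12, 28, None, None, 15]
Rule: An internal node has at least one child.
Per-node child counts:
  node 41: 2 child(ren)
  node 18: 2 child(ren)
  node 6: 1 child(ren)
  node 10: 1 child(ren)
  node 12: 1 child(ren)
  node 15: 0 child(ren)
  node 35: 1 child(ren)
  node 34: 1 child(ren)
  node 28: 0 child(ren)
  node 46: 1 child(ren)
  node 49: 0 child(ren)
Matching nodes: [41, 18, 6, 10, 12, 35, 34, 46]
Count of internal (non-leaf) nodes: 8


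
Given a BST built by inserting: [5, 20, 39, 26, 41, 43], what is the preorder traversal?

Tree insertion order: [5, 20, 39, 26, 41, 43]
Tree (level-order array): [5, None, 20, None, 39, 26, 41, None, None, None, 43]
Preorder traversal: [5, 20, 39, 26, 41, 43]


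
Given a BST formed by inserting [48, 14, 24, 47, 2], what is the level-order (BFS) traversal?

Tree insertion order: [48, 14, 24, 47, 2]
Tree (level-order array): [48, 14, None, 2, 24, None, None, None, 47]
BFS from the root, enqueuing left then right child of each popped node:
  queue [48] -> pop 48, enqueue [14], visited so far: [48]
  queue [14] -> pop 14, enqueue [2, 24], visited so far: [48, 14]
  queue [2, 24] -> pop 2, enqueue [none], visited so far: [48, 14, 2]
  queue [24] -> pop 24, enqueue [47], visited so far: [48, 14, 2, 24]
  queue [47] -> pop 47, enqueue [none], visited so far: [48, 14, 2, 24, 47]
Result: [48, 14, 2, 24, 47]


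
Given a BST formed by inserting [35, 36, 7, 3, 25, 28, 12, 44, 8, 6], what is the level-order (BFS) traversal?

Tree insertion order: [35, 36, 7, 3, 25, 28, 12, 44, 8, 6]
Tree (level-order array): [35, 7, 36, 3, 25, None, 44, None, 6, 12, 28, None, None, None, None, 8]
BFS from the root, enqueuing left then right child of each popped node:
  queue [35] -> pop 35, enqueue [7, 36], visited so far: [35]
  queue [7, 36] -> pop 7, enqueue [3, 25], visited so far: [35, 7]
  queue [36, 3, 25] -> pop 36, enqueue [44], visited so far: [35, 7, 36]
  queue [3, 25, 44] -> pop 3, enqueue [6], visited so far: [35, 7, 36, 3]
  queue [25, 44, 6] -> pop 25, enqueue [12, 28], visited so far: [35, 7, 36, 3, 25]
  queue [44, 6, 12, 28] -> pop 44, enqueue [none], visited so far: [35, 7, 36, 3, 25, 44]
  queue [6, 12, 28] -> pop 6, enqueue [none], visited so far: [35, 7, 36, 3, 25, 44, 6]
  queue [12, 28] -> pop 12, enqueue [8], visited so far: [35, 7, 36, 3, 25, 44, 6, 12]
  queue [28, 8] -> pop 28, enqueue [none], visited so far: [35, 7, 36, 3, 25, 44, 6, 12, 28]
  queue [8] -> pop 8, enqueue [none], visited so far: [35, 7, 36, 3, 25, 44, 6, 12, 28, 8]
Result: [35, 7, 36, 3, 25, 44, 6, 12, 28, 8]


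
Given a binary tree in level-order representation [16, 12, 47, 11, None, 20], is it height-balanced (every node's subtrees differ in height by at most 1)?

Tree (level-order array): [16, 12, 47, 11, None, 20]
Definition: a tree is height-balanced if, at every node, |h(left) - h(right)| <= 1 (empty subtree has height -1).
Bottom-up per-node check:
  node 11: h_left=-1, h_right=-1, diff=0 [OK], height=0
  node 12: h_left=0, h_right=-1, diff=1 [OK], height=1
  node 20: h_left=-1, h_right=-1, diff=0 [OK], height=0
  node 47: h_left=0, h_right=-1, diff=1 [OK], height=1
  node 16: h_left=1, h_right=1, diff=0 [OK], height=2
All nodes satisfy the balance condition.
Result: Balanced


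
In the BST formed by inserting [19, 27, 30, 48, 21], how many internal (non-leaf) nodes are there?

Tree built from: [19, 27, 30, 48, 21]
Tree (level-order array): [19, None, 27, 21, 30, None, None, None, 48]
Rule: An internal node has at least one child.
Per-node child counts:
  node 19: 1 child(ren)
  node 27: 2 child(ren)
  node 21: 0 child(ren)
  node 30: 1 child(ren)
  node 48: 0 child(ren)
Matching nodes: [19, 27, 30]
Count of internal (non-leaf) nodes: 3


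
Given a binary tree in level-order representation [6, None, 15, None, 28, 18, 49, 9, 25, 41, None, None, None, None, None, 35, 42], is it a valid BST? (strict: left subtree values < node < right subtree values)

Level-order array: [6, None, 15, None, 28, 18, 49, 9, 25, 41, None, None, None, None, None, 35, 42]
Validate using subtree bounds (lo, hi): at each node, require lo < value < hi,
then recurse left with hi=value and right with lo=value.
Preorder trace (stopping at first violation):
  at node 6 with bounds (-inf, +inf): OK
  at node 15 with bounds (6, +inf): OK
  at node 28 with bounds (15, +inf): OK
  at node 18 with bounds (15, 28): OK
  at node 9 with bounds (15, 18): VIOLATION
Node 9 violates its bound: not (15 < 9 < 18).
Result: Not a valid BST


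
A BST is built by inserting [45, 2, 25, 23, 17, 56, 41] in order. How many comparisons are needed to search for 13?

Search path for 13: 45 -> 2 -> 25 -> 23 -> 17
Found: False
Comparisons: 5


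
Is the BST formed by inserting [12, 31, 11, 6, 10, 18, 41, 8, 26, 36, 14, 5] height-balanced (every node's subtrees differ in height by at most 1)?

Tree (level-order array): [12, 11, 31, 6, None, 18, 41, 5, 10, 14, 26, 36, None, None, None, 8]
Definition: a tree is height-balanced if, at every node, |h(left) - h(right)| <= 1 (empty subtree has height -1).
Bottom-up per-node check:
  node 5: h_left=-1, h_right=-1, diff=0 [OK], height=0
  node 8: h_left=-1, h_right=-1, diff=0 [OK], height=0
  node 10: h_left=0, h_right=-1, diff=1 [OK], height=1
  node 6: h_left=0, h_right=1, diff=1 [OK], height=2
  node 11: h_left=2, h_right=-1, diff=3 [FAIL (|2--1|=3 > 1)], height=3
  node 14: h_left=-1, h_right=-1, diff=0 [OK], height=0
  node 26: h_left=-1, h_right=-1, diff=0 [OK], height=0
  node 18: h_left=0, h_right=0, diff=0 [OK], height=1
  node 36: h_left=-1, h_right=-1, diff=0 [OK], height=0
  node 41: h_left=0, h_right=-1, diff=1 [OK], height=1
  node 31: h_left=1, h_right=1, diff=0 [OK], height=2
  node 12: h_left=3, h_right=2, diff=1 [OK], height=4
Node 11 violates the condition: |2 - -1| = 3 > 1.
Result: Not balanced


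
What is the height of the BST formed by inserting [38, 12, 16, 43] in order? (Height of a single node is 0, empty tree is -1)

Insertion order: [38, 12, 16, 43]
Tree (level-order array): [38, 12, 43, None, 16]
Compute height bottom-up (empty subtree = -1):
  height(16) = 1 + max(-1, -1) = 0
  height(12) = 1 + max(-1, 0) = 1
  height(43) = 1 + max(-1, -1) = 0
  height(38) = 1 + max(1, 0) = 2
Height = 2


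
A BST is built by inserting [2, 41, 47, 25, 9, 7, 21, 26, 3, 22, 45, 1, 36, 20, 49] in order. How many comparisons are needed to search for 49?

Search path for 49: 2 -> 41 -> 47 -> 49
Found: True
Comparisons: 4


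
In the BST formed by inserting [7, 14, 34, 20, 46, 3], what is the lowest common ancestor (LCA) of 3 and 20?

Tree insertion order: [7, 14, 34, 20, 46, 3]
Tree (level-order array): [7, 3, 14, None, None, None, 34, 20, 46]
In a BST, the LCA of p=3, q=20 is the first node v on the
root-to-leaf path with p <= v <= q (go left if both < v, right if both > v).
Walk from root:
  at 7: 3 <= 7 <= 20, this is the LCA
LCA = 7


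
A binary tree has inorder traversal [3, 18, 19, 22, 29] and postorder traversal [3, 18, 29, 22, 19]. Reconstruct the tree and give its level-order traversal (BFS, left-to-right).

Inorder:   [3, 18, 19, 22, 29]
Postorder: [3, 18, 29, 22, 19]
Algorithm: postorder visits root last, so walk postorder right-to-left;
each value is the root of the current inorder slice — split it at that
value, recurse on the right subtree first, then the left.
Recursive splits:
  root=19; inorder splits into left=[3, 18], right=[22, 29]
  root=22; inorder splits into left=[], right=[29]
  root=29; inorder splits into left=[], right=[]
  root=18; inorder splits into left=[3], right=[]
  root=3; inorder splits into left=[], right=[]
Reconstructed level-order: [19, 18, 22, 3, 29]


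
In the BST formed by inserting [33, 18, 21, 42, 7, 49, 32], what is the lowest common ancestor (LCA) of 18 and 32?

Tree insertion order: [33, 18, 21, 42, 7, 49, 32]
Tree (level-order array): [33, 18, 42, 7, 21, None, 49, None, None, None, 32]
In a BST, the LCA of p=18, q=32 is the first node v on the
root-to-leaf path with p <= v <= q (go left if both < v, right if both > v).
Walk from root:
  at 33: both 18 and 32 < 33, go left
  at 18: 18 <= 18 <= 32, this is the LCA
LCA = 18


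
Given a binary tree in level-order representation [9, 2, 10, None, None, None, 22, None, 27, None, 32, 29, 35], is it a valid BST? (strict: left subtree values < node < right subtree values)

Level-order array: [9, 2, 10, None, None, None, 22, None, 27, None, 32, 29, 35]
Validate using subtree bounds (lo, hi): at each node, require lo < value < hi,
then recurse left with hi=value and right with lo=value.
Preorder trace (stopping at first violation):
  at node 9 with bounds (-inf, +inf): OK
  at node 2 with bounds (-inf, 9): OK
  at node 10 with bounds (9, +inf): OK
  at node 22 with bounds (10, +inf): OK
  at node 27 with bounds (22, +inf): OK
  at node 32 with bounds (27, +inf): OK
  at node 29 with bounds (27, 32): OK
  at node 35 with bounds (32, +inf): OK
No violation found at any node.
Result: Valid BST


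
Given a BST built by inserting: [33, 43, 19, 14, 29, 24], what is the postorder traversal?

Tree insertion order: [33, 43, 19, 14, 29, 24]
Tree (level-order array): [33, 19, 43, 14, 29, None, None, None, None, 24]
Postorder traversal: [14, 24, 29, 19, 43, 33]


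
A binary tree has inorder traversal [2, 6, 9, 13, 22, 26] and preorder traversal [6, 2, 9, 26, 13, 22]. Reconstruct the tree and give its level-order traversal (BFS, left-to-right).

Inorder:  [2, 6, 9, 13, 22, 26]
Preorder: [6, 2, 9, 26, 13, 22]
Algorithm: preorder visits root first, so consume preorder in order;
for each root, split the current inorder slice at that value into
left-subtree inorder and right-subtree inorder, then recurse.
Recursive splits:
  root=6; inorder splits into left=[2], right=[9, 13, 22, 26]
  root=2; inorder splits into left=[], right=[]
  root=9; inorder splits into left=[], right=[13, 22, 26]
  root=26; inorder splits into left=[13, 22], right=[]
  root=13; inorder splits into left=[], right=[22]
  root=22; inorder splits into left=[], right=[]
Reconstructed level-order: [6, 2, 9, 26, 13, 22]


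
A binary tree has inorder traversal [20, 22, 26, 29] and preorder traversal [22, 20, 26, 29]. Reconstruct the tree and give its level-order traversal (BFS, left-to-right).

Inorder:  [20, 22, 26, 29]
Preorder: [22, 20, 26, 29]
Algorithm: preorder visits root first, so consume preorder in order;
for each root, split the current inorder slice at that value into
left-subtree inorder and right-subtree inorder, then recurse.
Recursive splits:
  root=22; inorder splits into left=[20], right=[26, 29]
  root=20; inorder splits into left=[], right=[]
  root=26; inorder splits into left=[], right=[29]
  root=29; inorder splits into left=[], right=[]
Reconstructed level-order: [22, 20, 26, 29]


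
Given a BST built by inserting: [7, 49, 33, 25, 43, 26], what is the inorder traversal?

Tree insertion order: [7, 49, 33, 25, 43, 26]
Tree (level-order array): [7, None, 49, 33, None, 25, 43, None, 26]
Inorder traversal: [7, 25, 26, 33, 43, 49]


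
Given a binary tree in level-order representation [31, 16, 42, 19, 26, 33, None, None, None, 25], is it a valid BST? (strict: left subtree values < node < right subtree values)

Level-order array: [31, 16, 42, 19, 26, 33, None, None, None, 25]
Validate using subtree bounds (lo, hi): at each node, require lo < value < hi,
then recurse left with hi=value and right with lo=value.
Preorder trace (stopping at first violation):
  at node 31 with bounds (-inf, +inf): OK
  at node 16 with bounds (-inf, 31): OK
  at node 19 with bounds (-inf, 16): VIOLATION
Node 19 violates its bound: not (-inf < 19 < 16).
Result: Not a valid BST


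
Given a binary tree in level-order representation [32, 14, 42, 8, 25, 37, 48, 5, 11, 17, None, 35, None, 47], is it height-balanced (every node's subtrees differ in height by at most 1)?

Tree (level-order array): [32, 14, 42, 8, 25, 37, 48, 5, 11, 17, None, 35, None, 47]
Definition: a tree is height-balanced if, at every node, |h(left) - h(right)| <= 1 (empty subtree has height -1).
Bottom-up per-node check:
  node 5: h_left=-1, h_right=-1, diff=0 [OK], height=0
  node 11: h_left=-1, h_right=-1, diff=0 [OK], height=0
  node 8: h_left=0, h_right=0, diff=0 [OK], height=1
  node 17: h_left=-1, h_right=-1, diff=0 [OK], height=0
  node 25: h_left=0, h_right=-1, diff=1 [OK], height=1
  node 14: h_left=1, h_right=1, diff=0 [OK], height=2
  node 35: h_left=-1, h_right=-1, diff=0 [OK], height=0
  node 37: h_left=0, h_right=-1, diff=1 [OK], height=1
  node 47: h_left=-1, h_right=-1, diff=0 [OK], height=0
  node 48: h_left=0, h_right=-1, diff=1 [OK], height=1
  node 42: h_left=1, h_right=1, diff=0 [OK], height=2
  node 32: h_left=2, h_right=2, diff=0 [OK], height=3
All nodes satisfy the balance condition.
Result: Balanced


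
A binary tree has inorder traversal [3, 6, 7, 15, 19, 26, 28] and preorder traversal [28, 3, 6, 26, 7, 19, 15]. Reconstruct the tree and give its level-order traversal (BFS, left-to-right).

Inorder:  [3, 6, 7, 15, 19, 26, 28]
Preorder: [28, 3, 6, 26, 7, 19, 15]
Algorithm: preorder visits root first, so consume preorder in order;
for each root, split the current inorder slice at that value into
left-subtree inorder and right-subtree inorder, then recurse.
Recursive splits:
  root=28; inorder splits into left=[3, 6, 7, 15, 19, 26], right=[]
  root=3; inorder splits into left=[], right=[6, 7, 15, 19, 26]
  root=6; inorder splits into left=[], right=[7, 15, 19, 26]
  root=26; inorder splits into left=[7, 15, 19], right=[]
  root=7; inorder splits into left=[], right=[15, 19]
  root=19; inorder splits into left=[15], right=[]
  root=15; inorder splits into left=[], right=[]
Reconstructed level-order: [28, 3, 6, 26, 7, 19, 15]


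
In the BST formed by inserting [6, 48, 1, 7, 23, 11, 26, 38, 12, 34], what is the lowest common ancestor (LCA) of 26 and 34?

Tree insertion order: [6, 48, 1, 7, 23, 11, 26, 38, 12, 34]
Tree (level-order array): [6, 1, 48, None, None, 7, None, None, 23, 11, 26, None, 12, None, 38, None, None, 34]
In a BST, the LCA of p=26, q=34 is the first node v on the
root-to-leaf path with p <= v <= q (go left if both < v, right if both > v).
Walk from root:
  at 6: both 26 and 34 > 6, go right
  at 48: both 26 and 34 < 48, go left
  at 7: both 26 and 34 > 7, go right
  at 23: both 26 and 34 > 23, go right
  at 26: 26 <= 26 <= 34, this is the LCA
LCA = 26


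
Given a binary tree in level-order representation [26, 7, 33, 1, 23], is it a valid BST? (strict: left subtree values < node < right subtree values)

Level-order array: [26, 7, 33, 1, 23]
Validate using subtree bounds (lo, hi): at each node, require lo < value < hi,
then recurse left with hi=value and right with lo=value.
Preorder trace (stopping at first violation):
  at node 26 with bounds (-inf, +inf): OK
  at node 7 with bounds (-inf, 26): OK
  at node 1 with bounds (-inf, 7): OK
  at node 23 with bounds (7, 26): OK
  at node 33 with bounds (26, +inf): OK
No violation found at any node.
Result: Valid BST


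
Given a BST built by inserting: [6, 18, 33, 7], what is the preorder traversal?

Tree insertion order: [6, 18, 33, 7]
Tree (level-order array): [6, None, 18, 7, 33]
Preorder traversal: [6, 18, 7, 33]


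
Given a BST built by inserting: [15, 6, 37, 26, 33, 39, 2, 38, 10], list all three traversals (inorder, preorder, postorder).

Tree insertion order: [15, 6, 37, 26, 33, 39, 2, 38, 10]
Tree (level-order array): [15, 6, 37, 2, 10, 26, 39, None, None, None, None, None, 33, 38]
Inorder (L, root, R): [2, 6, 10, 15, 26, 33, 37, 38, 39]
Preorder (root, L, R): [15, 6, 2, 10, 37, 26, 33, 39, 38]
Postorder (L, R, root): [2, 10, 6, 33, 26, 38, 39, 37, 15]


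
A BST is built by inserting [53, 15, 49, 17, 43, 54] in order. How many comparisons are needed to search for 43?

Search path for 43: 53 -> 15 -> 49 -> 17 -> 43
Found: True
Comparisons: 5


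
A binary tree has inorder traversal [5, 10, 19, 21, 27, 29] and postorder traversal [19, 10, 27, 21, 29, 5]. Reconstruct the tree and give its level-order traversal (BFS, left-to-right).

Inorder:   [5, 10, 19, 21, 27, 29]
Postorder: [19, 10, 27, 21, 29, 5]
Algorithm: postorder visits root last, so walk postorder right-to-left;
each value is the root of the current inorder slice — split it at that
value, recurse on the right subtree first, then the left.
Recursive splits:
  root=5; inorder splits into left=[], right=[10, 19, 21, 27, 29]
  root=29; inorder splits into left=[10, 19, 21, 27], right=[]
  root=21; inorder splits into left=[10, 19], right=[27]
  root=27; inorder splits into left=[], right=[]
  root=10; inorder splits into left=[], right=[19]
  root=19; inorder splits into left=[], right=[]
Reconstructed level-order: [5, 29, 21, 10, 27, 19]


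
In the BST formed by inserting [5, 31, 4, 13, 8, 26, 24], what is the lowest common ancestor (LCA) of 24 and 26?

Tree insertion order: [5, 31, 4, 13, 8, 26, 24]
Tree (level-order array): [5, 4, 31, None, None, 13, None, 8, 26, None, None, 24]
In a BST, the LCA of p=24, q=26 is the first node v on the
root-to-leaf path with p <= v <= q (go left if both < v, right if both > v).
Walk from root:
  at 5: both 24 and 26 > 5, go right
  at 31: both 24 and 26 < 31, go left
  at 13: both 24 and 26 > 13, go right
  at 26: 24 <= 26 <= 26, this is the LCA
LCA = 26
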